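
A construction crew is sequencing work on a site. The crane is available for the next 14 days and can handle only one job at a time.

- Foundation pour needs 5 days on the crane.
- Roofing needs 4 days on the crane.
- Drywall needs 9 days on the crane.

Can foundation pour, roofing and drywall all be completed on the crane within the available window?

Running back to back, the jobs need 5 + 4 + 9 = 18 days on the crane.
Since 18 > 14, they cannot all fit.

No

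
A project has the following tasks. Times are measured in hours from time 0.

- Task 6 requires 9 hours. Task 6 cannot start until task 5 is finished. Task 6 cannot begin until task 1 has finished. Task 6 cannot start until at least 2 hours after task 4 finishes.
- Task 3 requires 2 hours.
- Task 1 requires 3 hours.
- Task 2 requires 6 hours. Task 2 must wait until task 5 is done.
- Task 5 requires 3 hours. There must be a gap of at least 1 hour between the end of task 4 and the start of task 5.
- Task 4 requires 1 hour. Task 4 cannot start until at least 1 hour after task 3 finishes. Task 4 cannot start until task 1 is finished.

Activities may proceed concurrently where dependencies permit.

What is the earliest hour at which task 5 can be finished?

8

Task 3 has no prerequisites, so it starts at hour 0 and finishes at hour 2.
Nothing blocks task 1, so it runs from hour 0 to hour 3.
Task 4 cannot start until task 3 (finishes hour 2, plus 1-hour gap → hour 3); task 1 (finishes hour 3). The controlling bound is hour 3, so task 4 finishes at 3 + 1 = hour 4.
After task 4 (finishes hour 4, plus 1-hour gap → hour 5), task 5 can start at hour 5 and finishes at hour 8.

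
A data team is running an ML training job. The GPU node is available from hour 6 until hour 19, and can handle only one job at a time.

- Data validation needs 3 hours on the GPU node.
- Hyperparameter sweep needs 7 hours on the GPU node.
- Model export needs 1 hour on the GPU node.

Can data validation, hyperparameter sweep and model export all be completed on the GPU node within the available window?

Yes

The GPU node window is 19 − 6 = 13 hours.
Running back to back, the jobs need 3 + 7 + 1 = 11 hours on the GPU node.
Since 11 ≤ 13, they fit within the window.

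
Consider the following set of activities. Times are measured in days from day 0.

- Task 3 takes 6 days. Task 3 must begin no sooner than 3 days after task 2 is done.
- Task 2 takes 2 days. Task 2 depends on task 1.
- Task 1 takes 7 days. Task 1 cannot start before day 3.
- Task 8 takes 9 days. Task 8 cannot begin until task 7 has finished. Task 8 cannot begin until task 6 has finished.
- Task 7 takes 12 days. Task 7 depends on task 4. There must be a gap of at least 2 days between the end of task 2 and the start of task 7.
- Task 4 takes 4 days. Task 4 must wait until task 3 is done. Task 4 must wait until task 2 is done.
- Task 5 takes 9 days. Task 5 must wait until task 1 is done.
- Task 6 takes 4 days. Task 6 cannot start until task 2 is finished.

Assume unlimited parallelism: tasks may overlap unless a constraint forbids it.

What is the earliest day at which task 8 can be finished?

Task 1 cannot begin until its own release at day 3. It runs from day 3 to 3 + 7 = day 10.
Task 2 waits on task 1 (finishes day 10), so it starts at day 10 and finishes at 10 + 2 = day 12.
After task 2 (finishes day 12), task 6 can start at day 12 and finishes at day 16.
Task 3 cannot begin until task 2 (finishes day 12, plus 3-day gap → day 15). It runs from day 15 to 15 + 6 = day 21.
For task 4: task 3 (finishes day 21); task 2 (finishes day 12). Taking the maximum gives a start of day 21, and it finishes at 21 + 4 = day 25.
For task 7: task 4 (finishes day 25); task 2 (finishes day 12, plus 2-day gap → day 14). Taking the maximum gives a start of day 25, and it finishes at 25 + 12 = day 37.
For task 8: task 7 (finishes day 37); task 6 (finishes day 16). Taking the maximum gives a start of day 37, and it finishes at 37 + 9 = day 46.

46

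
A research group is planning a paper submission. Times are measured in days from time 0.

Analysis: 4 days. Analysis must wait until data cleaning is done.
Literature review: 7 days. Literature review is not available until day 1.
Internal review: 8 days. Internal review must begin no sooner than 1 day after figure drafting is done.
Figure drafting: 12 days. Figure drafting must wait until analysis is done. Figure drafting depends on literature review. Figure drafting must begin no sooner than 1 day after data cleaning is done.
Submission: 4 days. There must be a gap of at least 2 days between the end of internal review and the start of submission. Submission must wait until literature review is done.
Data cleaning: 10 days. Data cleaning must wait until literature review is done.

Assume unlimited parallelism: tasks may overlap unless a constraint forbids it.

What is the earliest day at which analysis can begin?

Literature review cannot begin until its own release at day 1. It runs from day 1 to 1 + 7 = day 8.
Data cleaning waits on literature review (finishes day 8), so it starts at day 8 and finishes at 8 + 10 = day 18.
Analysis waits on data cleaning (finishes day 18), so the earliest it can start is day 18.

18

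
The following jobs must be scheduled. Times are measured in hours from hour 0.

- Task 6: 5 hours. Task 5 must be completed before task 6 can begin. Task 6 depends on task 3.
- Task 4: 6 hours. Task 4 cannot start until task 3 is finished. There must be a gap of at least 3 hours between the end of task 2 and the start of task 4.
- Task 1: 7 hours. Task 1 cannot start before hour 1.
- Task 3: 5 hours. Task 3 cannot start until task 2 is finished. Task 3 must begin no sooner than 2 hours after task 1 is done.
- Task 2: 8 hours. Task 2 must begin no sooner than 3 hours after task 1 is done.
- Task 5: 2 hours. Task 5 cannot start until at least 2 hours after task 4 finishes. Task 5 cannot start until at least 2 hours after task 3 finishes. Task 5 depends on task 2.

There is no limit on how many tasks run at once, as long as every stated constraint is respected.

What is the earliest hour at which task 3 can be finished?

After its own release at hour 1, task 1 can start at hour 1 and finishes at hour 8.
Task 2 waits on task 1 (finishes hour 8, plus 3-hour gap → hour 11), so it starts at hour 11 and finishes at 11 + 8 = hour 19.
Task 3 cannot start until task 2 (finishes hour 19); task 1 (finishes hour 8, plus 2-hour gap → hour 10). The controlling bound is hour 19, so task 3 finishes at 19 + 5 = hour 24.

24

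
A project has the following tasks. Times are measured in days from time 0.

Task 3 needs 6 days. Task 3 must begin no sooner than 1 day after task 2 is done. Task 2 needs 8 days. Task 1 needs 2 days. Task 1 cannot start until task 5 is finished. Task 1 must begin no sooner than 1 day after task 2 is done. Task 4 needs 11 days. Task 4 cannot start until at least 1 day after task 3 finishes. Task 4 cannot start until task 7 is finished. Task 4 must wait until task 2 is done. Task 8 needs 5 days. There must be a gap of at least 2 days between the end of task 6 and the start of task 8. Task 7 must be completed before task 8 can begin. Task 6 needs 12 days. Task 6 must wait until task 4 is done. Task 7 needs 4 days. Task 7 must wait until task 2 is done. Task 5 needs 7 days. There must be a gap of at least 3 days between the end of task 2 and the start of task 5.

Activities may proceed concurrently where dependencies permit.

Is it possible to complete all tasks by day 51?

Task 2 has no prerequisites, so it starts at day 0 and finishes at day 8.
After task 2 (finishes day 8), task 7 can start at day 8 and finishes at day 12.
After task 2 (finishes day 8, plus 3-day gap → day 11), task 5 can start at day 11 and finishes at day 18.
Task 1 needs all of task 5 (finishes day 18); task 2 (finishes day 8, plus 1-day gap → day 9). That puts its earliest start at day 18; it finishes at 18 + 2 = day 20.
Task 3 waits on task 2 (finishes day 8, plus 1-day gap → day 9), so it starts at day 9 and finishes at 9 + 6 = day 15.
Task 4 cannot start until task 3 (finishes day 15, plus 1-day gap → day 16); task 7 (finishes day 12); task 2 (finishes day 8). The controlling bound is day 16, so task 4 finishes at 16 + 11 = day 27.
Task 6 cannot begin until task 4 (finishes day 27). It runs from day 27 to 27 + 12 = day 39.
Task 8 has to wait for task 6 (finishes day 39, plus 2-day gap → day 41); task 7 (finishes day 12). The latest of these is day 41, so task 8 runs day 41 to 41 + 5 = day 46.
Every task is finished by day 46, which is no later than the deadline of 51, so the schedule is feasible.

Yes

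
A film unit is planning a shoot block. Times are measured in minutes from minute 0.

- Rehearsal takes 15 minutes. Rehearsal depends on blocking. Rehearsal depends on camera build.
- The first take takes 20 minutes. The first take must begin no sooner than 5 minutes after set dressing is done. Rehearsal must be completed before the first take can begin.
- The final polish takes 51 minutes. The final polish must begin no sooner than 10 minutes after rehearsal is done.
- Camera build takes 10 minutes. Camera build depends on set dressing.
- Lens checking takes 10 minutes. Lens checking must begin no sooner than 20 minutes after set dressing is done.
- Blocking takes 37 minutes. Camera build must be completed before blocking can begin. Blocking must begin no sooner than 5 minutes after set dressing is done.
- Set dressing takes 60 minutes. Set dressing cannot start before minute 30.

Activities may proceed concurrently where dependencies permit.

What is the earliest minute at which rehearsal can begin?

Set dressing cannot begin until its own release at minute 30. It runs from minute 30 to 30 + 60 = minute 90.
Camera build cannot begin until set dressing (finishes minute 90). It runs from minute 90 to 90 + 10 = minute 100.
For blocking: camera build (finishes minute 100); set dressing (finishes minute 90, plus 5-minute gap → minute 95). Taking the maximum gives a start of minute 100, and it finishes at 100 + 37 = minute 137.
Rehearsal waits on blocking (finishes minute 137); camera build (finishes minute 100). The latest of these is minute 137, which is the earliest rehearsal can start.

137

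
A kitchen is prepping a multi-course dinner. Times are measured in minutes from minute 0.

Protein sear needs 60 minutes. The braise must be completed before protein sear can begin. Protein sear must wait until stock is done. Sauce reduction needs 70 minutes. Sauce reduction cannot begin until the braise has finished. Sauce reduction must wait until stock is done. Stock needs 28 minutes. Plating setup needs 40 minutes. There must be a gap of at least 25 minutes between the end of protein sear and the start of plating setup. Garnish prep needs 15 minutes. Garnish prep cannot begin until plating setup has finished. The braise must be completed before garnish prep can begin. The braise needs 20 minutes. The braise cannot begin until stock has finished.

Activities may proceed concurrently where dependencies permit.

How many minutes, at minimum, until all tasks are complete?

Stock can start immediately at minute 0; it finishes at minute 28.
After stock (finishes minute 28), the braise can start at minute 28 and finishes at minute 48.
Sauce reduction cannot start until the braise (finishes minute 48); stock (finishes minute 28). The controlling bound is minute 48, so sauce reduction finishes at 48 + 70 = minute 118.
Protein sear needs all of the braise (finishes minute 48); stock (finishes minute 28). That puts its earliest start at minute 48; it finishes at 48 + 60 = minute 108.
Plating setup waits on protein sear (finishes minute 108, plus 25-minute gap → minute 133), so it starts at minute 133 and finishes at 133 + 40 = minute 173.
Garnish prep has to wait for plating setup (finishes minute 173); the braise (finishes minute 48). The latest of these is minute 173, so garnish prep runs minute 173 to 173 + 15 = minute 188.
All tasks are finished once the last one completes. Finish times: Stock at 28, The braise at 48, Protein sear at 108, Sauce reduction at 118, Plating setup at 173, Garnish prep at 188. The latest is minute 188.

188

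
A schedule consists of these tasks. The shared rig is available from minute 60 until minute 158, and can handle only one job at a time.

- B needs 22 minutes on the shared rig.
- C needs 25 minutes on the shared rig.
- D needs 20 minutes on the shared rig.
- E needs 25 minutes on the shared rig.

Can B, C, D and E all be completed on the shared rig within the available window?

Yes

The shared rig window is 158 − 60 = 98 minutes.
Running back to back, the jobs need 22 + 25 + 20 + 25 = 92 minutes on the shared rig.
Since 92 ≤ 98, they fit within the window.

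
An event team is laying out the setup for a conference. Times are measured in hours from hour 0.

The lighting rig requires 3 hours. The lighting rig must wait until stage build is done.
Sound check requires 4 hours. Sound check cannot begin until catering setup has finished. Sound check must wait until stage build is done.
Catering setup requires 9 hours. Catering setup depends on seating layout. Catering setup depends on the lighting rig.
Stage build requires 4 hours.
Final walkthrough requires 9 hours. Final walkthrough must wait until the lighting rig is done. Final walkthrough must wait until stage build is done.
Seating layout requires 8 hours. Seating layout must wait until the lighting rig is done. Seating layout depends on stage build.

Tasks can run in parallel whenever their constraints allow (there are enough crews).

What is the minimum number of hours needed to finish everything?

Stage build can start immediately at hour 0; it finishes at hour 4.
The lighting rig waits on stage build (finishes hour 4), so it starts at hour 4 and finishes at 4 + 3 = hour 7.
Final walkthrough needs all of the lighting rig (finishes hour 7); stage build (finishes hour 4). That puts its earliest start at hour 7; it finishes at 7 + 9 = hour 16.
For seating layout: the lighting rig (finishes hour 7); stage build (finishes hour 4). Taking the maximum gives a start of hour 7, and it finishes at 7 + 8 = hour 15.
Catering setup needs all of seating layout (finishes hour 15); the lighting rig (finishes hour 7). That puts its earliest start at hour 15; it finishes at 15 + 9 = hour 24.
Sound check cannot start until catering setup (finishes hour 24); stage build (finishes hour 4). The controlling bound is hour 24, so sound check finishes at 24 + 4 = hour 28.
All tasks are finished once the last one completes. Finish times: Stage build at 4, The lighting rig at 7, Seating layout at 15, Catering setup at 24, Sound check at 28, Final walkthrough at 16. The latest is hour 28.

28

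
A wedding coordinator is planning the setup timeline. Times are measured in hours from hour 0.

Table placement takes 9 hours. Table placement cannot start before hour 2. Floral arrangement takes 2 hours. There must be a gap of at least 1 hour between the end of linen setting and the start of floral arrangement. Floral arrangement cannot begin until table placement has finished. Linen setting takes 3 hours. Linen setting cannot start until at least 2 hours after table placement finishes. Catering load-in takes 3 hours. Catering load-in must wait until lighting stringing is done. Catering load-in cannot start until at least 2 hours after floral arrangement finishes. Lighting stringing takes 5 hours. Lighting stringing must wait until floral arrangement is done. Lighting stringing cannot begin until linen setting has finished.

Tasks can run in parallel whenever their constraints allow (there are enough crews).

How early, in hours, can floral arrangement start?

After its own release at hour 2, table placement can start at hour 2 and finishes at hour 11.
Linen setting waits on table placement (finishes hour 11, plus 2-hour gap → hour 13), so it starts at hour 13 and finishes at 13 + 3 = hour 16.
Floral arrangement waits on linen setting (finishes hour 16, plus 1-hour gap → hour 17); table placement (finishes hour 11). The latest of these is hour 17, which is the earliest floral arrangement can start.

17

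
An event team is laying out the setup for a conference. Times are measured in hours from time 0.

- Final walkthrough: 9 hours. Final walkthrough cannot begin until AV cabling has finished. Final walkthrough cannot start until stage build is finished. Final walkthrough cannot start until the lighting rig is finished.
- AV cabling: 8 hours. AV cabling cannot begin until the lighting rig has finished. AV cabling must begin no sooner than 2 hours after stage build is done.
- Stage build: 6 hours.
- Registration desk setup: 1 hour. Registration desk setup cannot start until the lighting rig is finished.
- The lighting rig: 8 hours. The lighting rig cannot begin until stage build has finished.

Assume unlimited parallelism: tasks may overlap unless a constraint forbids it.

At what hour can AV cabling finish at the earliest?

Stage build can start immediately at hour 0; it finishes at hour 6.
After stage build (finishes hour 6), the lighting rig can start at hour 6 and finishes at hour 14.
AV cabling has to wait for the lighting rig (finishes hour 14); stage build (finishes hour 6, plus 2-hour gap → hour 8). The latest of these is hour 14, so AV cabling runs hour 14 to 14 + 8 = hour 22.

22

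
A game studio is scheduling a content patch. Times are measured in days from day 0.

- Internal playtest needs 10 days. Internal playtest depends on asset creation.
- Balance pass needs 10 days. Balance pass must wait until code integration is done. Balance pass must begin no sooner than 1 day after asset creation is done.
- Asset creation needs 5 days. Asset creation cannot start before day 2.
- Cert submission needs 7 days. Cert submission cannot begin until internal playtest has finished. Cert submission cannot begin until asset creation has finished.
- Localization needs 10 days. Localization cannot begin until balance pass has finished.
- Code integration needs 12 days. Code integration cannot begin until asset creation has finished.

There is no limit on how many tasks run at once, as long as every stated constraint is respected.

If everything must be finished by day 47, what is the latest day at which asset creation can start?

To finish by day 47, localization (duration 10) must start no later than day 37.
Balance pass has to be done before localization (must start by day 37). That means finishing by day 37, i.e. starting by 37 − 10 = day 27.
Code integration must finish before balance pass (must start by day 27). With a 12-day duration, code integration must start by 27 − 12 = day 15.
Nothing follows cert submission; the deadline of day 47 is its only limit. It must start by 47 − 7 = day 40.
Internal playtest must finish before cert submission (must start by day 40). With a 10-day duration, internal playtest must start by 40 − 10 = day 30.
Asset creation feeds code integration (must start by day 15); internal playtest (must start by day 30); balance pass (must start by day 27, minus 1-day gap → day 26); cert submission (must start by day 40). Taking the minimum, asset creation must finish by day 15 and start by 15 − 5 = day 10.

10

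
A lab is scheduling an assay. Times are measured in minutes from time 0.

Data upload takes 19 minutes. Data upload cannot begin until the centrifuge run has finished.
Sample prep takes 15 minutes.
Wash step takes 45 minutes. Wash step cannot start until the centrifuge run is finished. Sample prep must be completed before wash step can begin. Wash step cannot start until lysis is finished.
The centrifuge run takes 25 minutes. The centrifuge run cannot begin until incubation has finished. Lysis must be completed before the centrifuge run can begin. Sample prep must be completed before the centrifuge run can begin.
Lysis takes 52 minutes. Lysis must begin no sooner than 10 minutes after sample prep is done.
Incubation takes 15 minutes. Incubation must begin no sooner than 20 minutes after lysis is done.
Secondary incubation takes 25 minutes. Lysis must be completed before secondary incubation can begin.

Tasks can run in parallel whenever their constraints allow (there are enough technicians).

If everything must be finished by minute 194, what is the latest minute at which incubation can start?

Nothing follows wash step; the deadline of minute 194 is its only limit. It must start by 194 − 45 = minute 149.
Data upload has no dependents, so it just needs to finish by minute 194. Starting by 194 − 19 = minute 175 achieves that.
The centrifuge run must finish in time for wash step (must start by minute 149); data upload (must start by minute 175). The tightest is minute 149, so the centrifuge run must start by 149 − 25 = minute 124.
Incubation must finish before the centrifuge run (must start by minute 124). With a 15-minute duration, incubation must start by 124 − 15 = minute 109.

109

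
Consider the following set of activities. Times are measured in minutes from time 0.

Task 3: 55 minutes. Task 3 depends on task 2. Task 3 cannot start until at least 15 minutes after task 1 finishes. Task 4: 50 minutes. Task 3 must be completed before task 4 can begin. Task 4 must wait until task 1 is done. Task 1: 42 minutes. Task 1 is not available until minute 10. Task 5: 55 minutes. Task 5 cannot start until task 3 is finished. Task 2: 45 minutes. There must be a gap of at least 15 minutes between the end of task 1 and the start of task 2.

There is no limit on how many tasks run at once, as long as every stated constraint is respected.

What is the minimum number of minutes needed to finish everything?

After its own release at minute 10, task 1 can start at minute 10 and finishes at minute 52.
After task 1 (finishes minute 52, plus 15-minute gap → minute 67), task 2 can start at minute 67 and finishes at minute 112.
Task 3 cannot start until task 2 (finishes minute 112); task 1 (finishes minute 52, plus 15-minute gap → minute 67). The controlling bound is minute 112, so task 3 finishes at 112 + 55 = minute 167.
Task 5 cannot begin until task 3 (finishes minute 167). It runs from minute 167 to 167 + 55 = minute 222.
Task 4 needs all of task 3 (finishes minute 167); task 1 (finishes minute 52). That puts its earliest start at minute 167; it finishes at 167 + 50 = minute 217.
All tasks are finished once the last one completes. Finish times: Task 1 at 52, Task 2 at 112, Task 3 at 167, Task 4 at 217, Task 5 at 222. The latest is minute 222.

222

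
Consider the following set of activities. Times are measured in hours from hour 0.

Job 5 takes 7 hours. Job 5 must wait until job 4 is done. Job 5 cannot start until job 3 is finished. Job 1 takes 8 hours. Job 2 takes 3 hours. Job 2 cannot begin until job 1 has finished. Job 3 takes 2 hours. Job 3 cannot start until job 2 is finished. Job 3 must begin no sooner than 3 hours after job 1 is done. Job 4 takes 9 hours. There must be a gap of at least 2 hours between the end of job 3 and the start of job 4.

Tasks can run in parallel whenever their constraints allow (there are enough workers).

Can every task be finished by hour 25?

No

Nothing blocks job 1, so it runs from hour 0 to hour 8.
Job 2 cannot begin until job 1 (finishes hour 8). It runs from hour 8 to 8 + 3 = hour 11.
For job 3: job 2 (finishes hour 11); job 1 (finishes hour 8, plus 3-hour gap → hour 11). Taking the maximum gives a start of hour 11, and it finishes at 11 + 2 = hour 13.
Job 4 cannot begin until job 3 (finishes hour 13, plus 2-hour gap → hour 15). It runs from hour 15 to 15 + 9 = hour 24.
Job 5 needs all of job 4 (finishes hour 24); job 3 (finishes hour 13). That puts its earliest start at hour 24; it finishes at 24 + 7 = hour 31.
The earliest everything can be done is hour 31, which is after the deadline of 25, so it is not possible.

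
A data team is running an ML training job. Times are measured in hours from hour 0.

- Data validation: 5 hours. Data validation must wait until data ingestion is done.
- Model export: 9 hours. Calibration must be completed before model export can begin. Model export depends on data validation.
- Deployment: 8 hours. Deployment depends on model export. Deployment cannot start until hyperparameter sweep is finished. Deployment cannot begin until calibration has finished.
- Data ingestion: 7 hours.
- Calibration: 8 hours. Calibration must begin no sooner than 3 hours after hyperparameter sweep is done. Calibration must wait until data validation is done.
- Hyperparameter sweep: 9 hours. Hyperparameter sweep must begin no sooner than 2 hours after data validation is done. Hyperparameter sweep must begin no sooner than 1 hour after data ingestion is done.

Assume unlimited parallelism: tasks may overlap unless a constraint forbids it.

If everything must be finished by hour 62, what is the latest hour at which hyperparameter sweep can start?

Nothing follows deployment; the deadline of hour 62 is its only limit. It must start by 62 − 8 = hour 54.
Model export feeds into deployment (must start by hour 54); so model export must finish by hour 54 and therefore start by hour 45.
Calibration feeds model export (must start by hour 45); deployment (must start by hour 54). Taking the minimum, calibration must finish by hour 45 and start by 45 − 8 = hour 37.
Hyperparameter sweep feeds calibration (must start by hour 37, minus 3-hour gap → hour 34); deployment (must start by hour 54). Taking the minimum, hyperparameter sweep must finish by hour 34 and start by 34 − 9 = hour 25.

25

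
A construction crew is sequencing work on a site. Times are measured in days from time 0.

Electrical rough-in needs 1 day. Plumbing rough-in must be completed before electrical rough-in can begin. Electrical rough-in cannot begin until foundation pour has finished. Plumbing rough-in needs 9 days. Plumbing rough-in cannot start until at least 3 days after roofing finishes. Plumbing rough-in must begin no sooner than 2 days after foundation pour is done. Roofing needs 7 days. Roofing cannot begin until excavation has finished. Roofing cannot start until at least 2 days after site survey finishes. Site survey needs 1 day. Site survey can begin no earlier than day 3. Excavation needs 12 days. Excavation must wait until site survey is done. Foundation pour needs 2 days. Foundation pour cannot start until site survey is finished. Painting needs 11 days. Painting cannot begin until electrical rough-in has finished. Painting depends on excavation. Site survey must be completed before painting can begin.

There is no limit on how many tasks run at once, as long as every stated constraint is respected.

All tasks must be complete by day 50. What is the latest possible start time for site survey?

6

Nothing follows painting; the deadline of day 50 is its only limit. It must start by 50 − 11 = day 39.
Electrical rough-in feeds into painting (must start by day 39); so electrical rough-in must finish by day 39 and therefore start by day 38.
Plumbing rough-in must finish before electrical rough-in (must start by day 38). With a 9-day duration, plumbing rough-in must start by 38 − 9 = day 29.
Roofing has to be done before plumbing rough-in (must start by day 29, minus 3-day gap → day 26). That means finishing by day 26, i.e. starting by 26 − 7 = day 19.
For excavation: roofing (must start by day 19); painting (must start by day 39). The most restrictive is day 19; with a 12-day duration, excavation must start by day 7.
For foundation pour: plumbing rough-in (must start by day 29, minus 2-day gap → day 27); electrical rough-in (must start by day 38). The most restrictive is day 27; with a 2-day duration, foundation pour must start by day 25.
Site survey has several dependents: excavation (must start by day 7); foundation pour (must start by day 25); roofing (must start by day 19, minus 2-day gap → day 17); painting (must start by day 39). The earliest of those limits is day 7, so site survey must start by 7 − 1 = day 6.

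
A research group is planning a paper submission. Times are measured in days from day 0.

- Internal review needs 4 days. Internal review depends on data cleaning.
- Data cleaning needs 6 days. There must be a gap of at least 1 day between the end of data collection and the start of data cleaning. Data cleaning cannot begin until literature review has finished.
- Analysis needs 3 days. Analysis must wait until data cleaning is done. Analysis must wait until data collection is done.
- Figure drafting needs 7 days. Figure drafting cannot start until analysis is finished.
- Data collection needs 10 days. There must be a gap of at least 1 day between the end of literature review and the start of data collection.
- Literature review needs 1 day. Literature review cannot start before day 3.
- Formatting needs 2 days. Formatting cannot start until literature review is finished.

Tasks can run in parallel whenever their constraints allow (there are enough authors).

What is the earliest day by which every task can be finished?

Literature review cannot begin until its own release at day 3. It runs from day 3 to 3 + 1 = day 4.
Formatting cannot begin until literature review (finishes day 4). It runs from day 4 to 4 + 2 = day 6.
After literature review (finishes day 4, plus 1-day gap → day 5), data collection can start at day 5 and finishes at day 15.
For data cleaning: data collection (finishes day 15, plus 1-day gap → day 16); literature review (finishes day 4). Taking the maximum gives a start of day 16, and it finishes at 16 + 6 = day 22.
After data cleaning (finishes day 22), internal review can start at day 22 and finishes at day 26.
Analysis has to wait for data cleaning (finishes day 22); data collection (finishes day 15). The latest of these is day 22, so analysis runs day 22 to 22 + 3 = day 25.
Figure drafting cannot begin until analysis (finishes day 25). It runs from day 25 to 25 + 7 = day 32.
All tasks are finished once the last one completes. Finish times: Literature review at 4, Data collection at 15, Data cleaning at 22, Analysis at 25, Figure drafting at 32, Internal review at 26, Formatting at 6. The latest is day 32.

32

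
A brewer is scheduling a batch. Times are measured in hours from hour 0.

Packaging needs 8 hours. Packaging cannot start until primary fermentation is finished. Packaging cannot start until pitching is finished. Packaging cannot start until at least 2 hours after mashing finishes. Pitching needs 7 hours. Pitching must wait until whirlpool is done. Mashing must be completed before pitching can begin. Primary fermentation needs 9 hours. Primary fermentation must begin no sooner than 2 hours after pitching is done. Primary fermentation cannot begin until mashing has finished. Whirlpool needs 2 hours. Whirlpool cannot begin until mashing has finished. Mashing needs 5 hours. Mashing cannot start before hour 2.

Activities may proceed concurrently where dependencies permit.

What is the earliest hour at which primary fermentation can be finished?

Mashing cannot begin until its own release at hour 2. It runs from hour 2 to 2 + 5 = hour 7.
Whirlpool cannot begin until mashing (finishes hour 7). It runs from hour 7 to 7 + 2 = hour 9.
Pitching has to wait for whirlpool (finishes hour 9); mashing (finishes hour 7). The latest of these is hour 9, so pitching runs hour 9 to 9 + 7 = hour 16.
Primary fermentation needs all of pitching (finishes hour 16, plus 2-hour gap → hour 18); mashing (finishes hour 7). That puts its earliest start at hour 18; it finishes at 18 + 9 = hour 27.

27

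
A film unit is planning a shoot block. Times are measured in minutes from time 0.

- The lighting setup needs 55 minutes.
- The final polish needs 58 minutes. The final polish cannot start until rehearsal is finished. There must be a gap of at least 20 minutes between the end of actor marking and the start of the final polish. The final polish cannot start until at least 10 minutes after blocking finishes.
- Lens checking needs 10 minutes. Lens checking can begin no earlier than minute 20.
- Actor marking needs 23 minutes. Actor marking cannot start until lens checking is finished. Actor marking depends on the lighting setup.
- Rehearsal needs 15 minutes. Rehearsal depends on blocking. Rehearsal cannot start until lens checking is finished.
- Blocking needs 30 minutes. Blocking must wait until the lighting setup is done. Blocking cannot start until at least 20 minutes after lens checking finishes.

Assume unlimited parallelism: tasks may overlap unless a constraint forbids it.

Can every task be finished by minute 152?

No

After its own release at minute 20, lens checking can start at minute 20 and finishes at minute 30.
Nothing blocks the lighting setup, so it runs from minute 0 to minute 55.
Actor marking cannot start until lens checking (finishes minute 30); the lighting setup (finishes minute 55). The controlling bound is minute 55, so actor marking finishes at 55 + 23 = minute 78.
Blocking cannot start until the lighting setup (finishes minute 55); lens checking (finishes minute 30, plus 20-minute gap → minute 50). The controlling bound is minute 55, so blocking finishes at 55 + 30 = minute 85.
Rehearsal has to wait for blocking (finishes minute 85); lens checking (finishes minute 30). The latest of these is minute 85, so rehearsal runs minute 85 to 85 + 15 = minute 100.
The final polish has to wait for rehearsal (finishes minute 100); actor marking (finishes minute 78, plus 20-minute gap → minute 98); blocking (finishes minute 85, plus 10-minute gap → minute 95). The latest of these is minute 100, so the final polish runs minute 100 to 100 + 58 = minute 158.
The earliest everything can be done is minute 158, which is after the deadline of 152, so it is not possible.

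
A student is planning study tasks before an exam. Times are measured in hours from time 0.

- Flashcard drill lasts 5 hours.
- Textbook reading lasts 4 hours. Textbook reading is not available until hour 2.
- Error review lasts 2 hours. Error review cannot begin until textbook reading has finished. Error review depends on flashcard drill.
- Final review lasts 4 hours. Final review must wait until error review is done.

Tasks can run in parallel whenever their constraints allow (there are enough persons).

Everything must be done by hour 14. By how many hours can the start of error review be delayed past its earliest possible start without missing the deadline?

2

Flashcard drill can start immediately at hour 0; it finishes at hour 5.
After its own release at hour 2, textbook reading can start at hour 2 and finishes at hour 6.
Error review cannot start until textbook reading (finishes hour 6); flashcard drill (finishes hour 5). The controlling bound is hour 6, so error review finishes at 6 + 2 = hour 8.

Working backward from the deadline:
Nothing follows final review; the deadline of hour 14 is its only limit. It must start by 14 − 4 = hour 10.
Error review must finish before final review (must start by hour 10). With a 2-hour duration, error review must start by 10 − 2 = hour 8.
So error review can start as early as hour 6 and as late as hour 8, giving 8 − 6 = 2 hours of slack.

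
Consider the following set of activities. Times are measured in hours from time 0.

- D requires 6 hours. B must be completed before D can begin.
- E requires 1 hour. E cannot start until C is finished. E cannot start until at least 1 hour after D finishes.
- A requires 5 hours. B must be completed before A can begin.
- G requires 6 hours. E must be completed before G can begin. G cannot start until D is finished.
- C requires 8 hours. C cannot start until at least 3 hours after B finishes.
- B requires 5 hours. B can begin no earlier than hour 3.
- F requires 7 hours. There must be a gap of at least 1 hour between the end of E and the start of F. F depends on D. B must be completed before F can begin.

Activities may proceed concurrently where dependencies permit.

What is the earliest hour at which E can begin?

19

After its own release at hour 3, B can start at hour 3 and finishes at hour 8.
After B (finishes hour 8), D can start at hour 8 and finishes at hour 14.
C cannot begin until B (finishes hour 8, plus 3-hour gap → hour 11). It runs from hour 11 to 11 + 8 = hour 19.
E waits on C (finishes hour 19); D (finishes hour 14, plus 1-hour gap → hour 15). The latest of these is hour 19, which is the earliest E can start.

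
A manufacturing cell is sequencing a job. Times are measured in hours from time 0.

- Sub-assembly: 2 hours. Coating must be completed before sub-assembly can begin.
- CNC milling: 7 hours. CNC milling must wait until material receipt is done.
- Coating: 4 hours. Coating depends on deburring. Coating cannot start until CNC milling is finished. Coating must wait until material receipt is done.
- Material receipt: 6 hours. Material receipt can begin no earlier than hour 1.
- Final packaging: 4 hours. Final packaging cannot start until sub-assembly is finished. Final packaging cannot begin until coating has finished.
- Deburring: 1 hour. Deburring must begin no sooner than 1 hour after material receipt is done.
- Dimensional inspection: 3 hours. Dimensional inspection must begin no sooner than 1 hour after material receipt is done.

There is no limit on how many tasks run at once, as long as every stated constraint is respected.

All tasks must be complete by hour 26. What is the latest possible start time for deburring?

15

Final packaging has no dependents, so it just needs to finish by hour 26. Starting by 26 − 4 = hour 22 achieves that.
Sub-assembly feeds into final packaging (must start by hour 22); so sub-assembly must finish by hour 22 and therefore start by hour 20.
Coating must finish in time for sub-assembly (must start by hour 20); final packaging (must start by hour 22). The tightest is hour 20, so coating must start by 20 − 4 = hour 16.
Deburring has to be done before coating (must start by hour 16). That means finishing by hour 16, i.e. starting by 16 − 1 = hour 15.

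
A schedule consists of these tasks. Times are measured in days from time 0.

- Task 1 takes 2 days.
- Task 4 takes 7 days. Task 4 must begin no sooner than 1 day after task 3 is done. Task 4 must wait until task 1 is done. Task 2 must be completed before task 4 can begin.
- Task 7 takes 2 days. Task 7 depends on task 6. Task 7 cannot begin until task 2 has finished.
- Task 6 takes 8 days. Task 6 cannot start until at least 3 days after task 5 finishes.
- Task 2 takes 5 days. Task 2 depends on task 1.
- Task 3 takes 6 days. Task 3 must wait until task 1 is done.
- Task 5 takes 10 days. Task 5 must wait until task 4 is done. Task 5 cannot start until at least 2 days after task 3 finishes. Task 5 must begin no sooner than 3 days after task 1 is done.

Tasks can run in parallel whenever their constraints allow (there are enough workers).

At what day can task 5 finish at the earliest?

Task 1 can start immediately at day 0; it finishes at day 2.
Task 3 waits on task 1 (finishes day 2), so it starts at day 2 and finishes at 2 + 6 = day 8.
After task 1 (finishes day 2), task 2 can start at day 2 and finishes at day 7.
Task 4 cannot start until task 3 (finishes day 8, plus 1-day gap → day 9); task 1 (finishes day 2); task 2 (finishes day 7). The controlling bound is day 9, so task 4 finishes at 9 + 7 = day 16.
Task 5 needs all of task 4 (finishes day 16); task 3 (finishes day 8, plus 2-day gap → day 10); task 1 (finishes day 2, plus 3-day gap → day 5). That puts its earliest start at day 16; it finishes at 16 + 10 = day 26.

26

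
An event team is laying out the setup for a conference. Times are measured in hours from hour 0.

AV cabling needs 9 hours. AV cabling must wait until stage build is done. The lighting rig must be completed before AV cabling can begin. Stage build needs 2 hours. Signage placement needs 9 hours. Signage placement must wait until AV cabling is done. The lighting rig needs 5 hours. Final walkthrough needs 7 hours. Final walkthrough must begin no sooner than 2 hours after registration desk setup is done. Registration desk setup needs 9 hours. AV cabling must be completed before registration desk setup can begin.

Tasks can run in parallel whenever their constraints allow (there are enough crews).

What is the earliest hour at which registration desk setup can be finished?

The lighting rig has no prerequisites, so it starts at hour 0 and finishes at hour 5.
Stage build can start immediately at hour 0; it finishes at hour 2.
AV cabling has to wait for stage build (finishes hour 2); the lighting rig (finishes hour 5). The latest of these is hour 5, so AV cabling runs hour 5 to 5 + 9 = hour 14.
Registration desk setup cannot begin until AV cabling (finishes hour 14). It runs from hour 14 to 14 + 9 = hour 23.

23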